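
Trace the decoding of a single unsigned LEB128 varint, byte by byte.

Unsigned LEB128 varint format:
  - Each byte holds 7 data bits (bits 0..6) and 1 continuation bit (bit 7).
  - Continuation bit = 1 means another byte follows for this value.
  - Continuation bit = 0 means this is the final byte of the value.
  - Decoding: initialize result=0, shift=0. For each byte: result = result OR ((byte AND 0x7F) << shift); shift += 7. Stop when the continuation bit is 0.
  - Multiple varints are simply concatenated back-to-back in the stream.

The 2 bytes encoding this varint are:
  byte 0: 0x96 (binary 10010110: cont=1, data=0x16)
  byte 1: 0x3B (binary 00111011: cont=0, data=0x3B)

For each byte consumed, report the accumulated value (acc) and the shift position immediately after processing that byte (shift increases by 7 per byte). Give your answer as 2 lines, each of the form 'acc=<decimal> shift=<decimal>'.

byte 0=0x96: payload=0x16=22, contrib = 22<<0 = 22; acc -> 22, shift -> 7
byte 1=0x3B: payload=0x3B=59, contrib = 59<<7 = 7552; acc -> 7574, shift -> 14

Answer: acc=22 shift=7
acc=7574 shift=14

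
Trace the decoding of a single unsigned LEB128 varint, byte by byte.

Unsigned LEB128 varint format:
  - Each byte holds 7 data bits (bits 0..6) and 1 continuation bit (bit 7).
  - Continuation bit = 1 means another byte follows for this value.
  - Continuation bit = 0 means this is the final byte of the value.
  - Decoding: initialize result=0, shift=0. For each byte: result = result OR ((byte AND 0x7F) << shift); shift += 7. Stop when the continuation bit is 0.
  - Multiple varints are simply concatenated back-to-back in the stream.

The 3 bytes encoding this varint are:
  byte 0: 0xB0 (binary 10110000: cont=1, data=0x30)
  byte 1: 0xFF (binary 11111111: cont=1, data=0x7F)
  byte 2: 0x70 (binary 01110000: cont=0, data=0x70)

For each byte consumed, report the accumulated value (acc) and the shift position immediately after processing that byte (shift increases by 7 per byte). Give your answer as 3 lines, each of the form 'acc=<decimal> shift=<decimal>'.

byte 0=0xB0: payload=0x30=48, contrib = 48<<0 = 48; acc -> 48, shift -> 7
byte 1=0xFF: payload=0x7F=127, contrib = 127<<7 = 16256; acc -> 16304, shift -> 14
byte 2=0x70: payload=0x70=112, contrib = 112<<14 = 1835008; acc -> 1851312, shift -> 21

Answer: acc=48 shift=7
acc=16304 shift=14
acc=1851312 shift=21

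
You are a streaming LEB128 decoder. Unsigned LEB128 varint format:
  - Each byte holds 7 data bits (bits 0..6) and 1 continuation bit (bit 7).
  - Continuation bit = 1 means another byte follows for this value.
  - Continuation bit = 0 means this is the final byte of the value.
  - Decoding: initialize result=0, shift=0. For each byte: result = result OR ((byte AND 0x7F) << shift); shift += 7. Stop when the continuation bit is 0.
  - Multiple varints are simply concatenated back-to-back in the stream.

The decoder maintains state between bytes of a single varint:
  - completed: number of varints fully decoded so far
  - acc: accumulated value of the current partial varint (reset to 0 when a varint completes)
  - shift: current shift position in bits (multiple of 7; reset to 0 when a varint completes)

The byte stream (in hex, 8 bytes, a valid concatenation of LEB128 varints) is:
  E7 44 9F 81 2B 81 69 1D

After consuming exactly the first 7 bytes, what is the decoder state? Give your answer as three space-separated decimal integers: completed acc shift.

byte[0]=0xE7 cont=1 payload=0x67: acc |= 103<<0 -> completed=0 acc=103 shift=7
byte[1]=0x44 cont=0 payload=0x44: varint #1 complete (value=8807); reset -> completed=1 acc=0 shift=0
byte[2]=0x9F cont=1 payload=0x1F: acc |= 31<<0 -> completed=1 acc=31 shift=7
byte[3]=0x81 cont=1 payload=0x01: acc |= 1<<7 -> completed=1 acc=159 shift=14
byte[4]=0x2B cont=0 payload=0x2B: varint #2 complete (value=704671); reset -> completed=2 acc=0 shift=0
byte[5]=0x81 cont=1 payload=0x01: acc |= 1<<0 -> completed=2 acc=1 shift=7
byte[6]=0x69 cont=0 payload=0x69: varint #3 complete (value=13441); reset -> completed=3 acc=0 shift=0

Answer: 3 0 0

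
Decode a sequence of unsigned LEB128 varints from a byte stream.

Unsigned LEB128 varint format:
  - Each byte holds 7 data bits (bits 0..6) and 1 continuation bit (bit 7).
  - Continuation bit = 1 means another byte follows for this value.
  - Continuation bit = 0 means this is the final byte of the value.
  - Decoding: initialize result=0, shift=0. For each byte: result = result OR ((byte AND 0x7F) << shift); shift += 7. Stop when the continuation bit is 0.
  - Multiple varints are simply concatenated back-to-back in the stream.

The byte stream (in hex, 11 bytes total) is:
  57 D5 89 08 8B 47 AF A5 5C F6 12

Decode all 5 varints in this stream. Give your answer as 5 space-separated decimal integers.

  byte[0]=0x57 cont=0 payload=0x57=87: acc |= 87<<0 -> acc=87 shift=7 [end]
Varint 1: bytes[0:1] = 57 -> value 87 (1 byte(s))
  byte[1]=0xD5 cont=1 payload=0x55=85: acc |= 85<<0 -> acc=85 shift=7
  byte[2]=0x89 cont=1 payload=0x09=9: acc |= 9<<7 -> acc=1237 shift=14
  byte[3]=0x08 cont=0 payload=0x08=8: acc |= 8<<14 -> acc=132309 shift=21 [end]
Varint 2: bytes[1:4] = D5 89 08 -> value 132309 (3 byte(s))
  byte[4]=0x8B cont=1 payload=0x0B=11: acc |= 11<<0 -> acc=11 shift=7
  byte[5]=0x47 cont=0 payload=0x47=71: acc |= 71<<7 -> acc=9099 shift=14 [end]
Varint 3: bytes[4:6] = 8B 47 -> value 9099 (2 byte(s))
  byte[6]=0xAF cont=1 payload=0x2F=47: acc |= 47<<0 -> acc=47 shift=7
  byte[7]=0xA5 cont=1 payload=0x25=37: acc |= 37<<7 -> acc=4783 shift=14
  byte[8]=0x5C cont=0 payload=0x5C=92: acc |= 92<<14 -> acc=1512111 shift=21 [end]
Varint 4: bytes[6:9] = AF A5 5C -> value 1512111 (3 byte(s))
  byte[9]=0xF6 cont=1 payload=0x76=118: acc |= 118<<0 -> acc=118 shift=7
  byte[10]=0x12 cont=0 payload=0x12=18: acc |= 18<<7 -> acc=2422 shift=14 [end]
Varint 5: bytes[9:11] = F6 12 -> value 2422 (2 byte(s))

Answer: 87 132309 9099 1512111 2422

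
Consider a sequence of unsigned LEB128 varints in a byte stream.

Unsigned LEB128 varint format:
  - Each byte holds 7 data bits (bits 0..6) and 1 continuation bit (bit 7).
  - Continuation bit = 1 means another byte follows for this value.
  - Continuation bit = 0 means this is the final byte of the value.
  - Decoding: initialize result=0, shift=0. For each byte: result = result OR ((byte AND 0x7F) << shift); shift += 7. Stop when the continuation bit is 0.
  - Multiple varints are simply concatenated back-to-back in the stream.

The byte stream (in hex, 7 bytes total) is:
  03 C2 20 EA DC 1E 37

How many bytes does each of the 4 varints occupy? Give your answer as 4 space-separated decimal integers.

Answer: 1 2 3 1

Derivation:
  byte[0]=0x03 cont=0 payload=0x03=3: acc |= 3<<0 -> acc=3 shift=7 [end]
Varint 1: bytes[0:1] = 03 -> value 3 (1 byte(s))
  byte[1]=0xC2 cont=1 payload=0x42=66: acc |= 66<<0 -> acc=66 shift=7
  byte[2]=0x20 cont=0 payload=0x20=32: acc |= 32<<7 -> acc=4162 shift=14 [end]
Varint 2: bytes[1:3] = C2 20 -> value 4162 (2 byte(s))
  byte[3]=0xEA cont=1 payload=0x6A=106: acc |= 106<<0 -> acc=106 shift=7
  byte[4]=0xDC cont=1 payload=0x5C=92: acc |= 92<<7 -> acc=11882 shift=14
  byte[5]=0x1E cont=0 payload=0x1E=30: acc |= 30<<14 -> acc=503402 shift=21 [end]
Varint 3: bytes[3:6] = EA DC 1E -> value 503402 (3 byte(s))
  byte[6]=0x37 cont=0 payload=0x37=55: acc |= 55<<0 -> acc=55 shift=7 [end]
Varint 4: bytes[6:7] = 37 -> value 55 (1 byte(s))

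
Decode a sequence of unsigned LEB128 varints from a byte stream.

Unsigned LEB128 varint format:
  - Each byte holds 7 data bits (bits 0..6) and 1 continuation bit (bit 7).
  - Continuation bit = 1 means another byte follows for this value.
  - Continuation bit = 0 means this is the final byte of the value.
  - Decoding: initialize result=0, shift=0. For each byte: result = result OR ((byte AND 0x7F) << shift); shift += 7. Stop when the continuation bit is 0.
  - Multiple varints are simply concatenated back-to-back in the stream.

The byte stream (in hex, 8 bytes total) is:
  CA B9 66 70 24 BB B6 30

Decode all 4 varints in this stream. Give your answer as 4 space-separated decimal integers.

Answer: 1678538 112 36 793403

Derivation:
  byte[0]=0xCA cont=1 payload=0x4A=74: acc |= 74<<0 -> acc=74 shift=7
  byte[1]=0xB9 cont=1 payload=0x39=57: acc |= 57<<7 -> acc=7370 shift=14
  byte[2]=0x66 cont=0 payload=0x66=102: acc |= 102<<14 -> acc=1678538 shift=21 [end]
Varint 1: bytes[0:3] = CA B9 66 -> value 1678538 (3 byte(s))
  byte[3]=0x70 cont=0 payload=0x70=112: acc |= 112<<0 -> acc=112 shift=7 [end]
Varint 2: bytes[3:4] = 70 -> value 112 (1 byte(s))
  byte[4]=0x24 cont=0 payload=0x24=36: acc |= 36<<0 -> acc=36 shift=7 [end]
Varint 3: bytes[4:5] = 24 -> value 36 (1 byte(s))
  byte[5]=0xBB cont=1 payload=0x3B=59: acc |= 59<<0 -> acc=59 shift=7
  byte[6]=0xB6 cont=1 payload=0x36=54: acc |= 54<<7 -> acc=6971 shift=14
  byte[7]=0x30 cont=0 payload=0x30=48: acc |= 48<<14 -> acc=793403 shift=21 [end]
Varint 4: bytes[5:8] = BB B6 30 -> value 793403 (3 byte(s))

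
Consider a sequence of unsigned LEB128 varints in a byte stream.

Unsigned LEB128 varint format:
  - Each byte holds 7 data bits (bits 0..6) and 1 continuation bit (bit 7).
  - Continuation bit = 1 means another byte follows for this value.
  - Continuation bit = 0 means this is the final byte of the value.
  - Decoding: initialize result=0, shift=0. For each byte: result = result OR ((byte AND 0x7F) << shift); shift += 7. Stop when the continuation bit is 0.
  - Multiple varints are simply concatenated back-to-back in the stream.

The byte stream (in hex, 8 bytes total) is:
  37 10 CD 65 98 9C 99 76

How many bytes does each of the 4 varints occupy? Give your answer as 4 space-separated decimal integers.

Answer: 1 1 2 4

Derivation:
  byte[0]=0x37 cont=0 payload=0x37=55: acc |= 55<<0 -> acc=55 shift=7 [end]
Varint 1: bytes[0:1] = 37 -> value 55 (1 byte(s))
  byte[1]=0x10 cont=0 payload=0x10=16: acc |= 16<<0 -> acc=16 shift=7 [end]
Varint 2: bytes[1:2] = 10 -> value 16 (1 byte(s))
  byte[2]=0xCD cont=1 payload=0x4D=77: acc |= 77<<0 -> acc=77 shift=7
  byte[3]=0x65 cont=0 payload=0x65=101: acc |= 101<<7 -> acc=13005 shift=14 [end]
Varint 3: bytes[2:4] = CD 65 -> value 13005 (2 byte(s))
  byte[4]=0x98 cont=1 payload=0x18=24: acc |= 24<<0 -> acc=24 shift=7
  byte[5]=0x9C cont=1 payload=0x1C=28: acc |= 28<<7 -> acc=3608 shift=14
  byte[6]=0x99 cont=1 payload=0x19=25: acc |= 25<<14 -> acc=413208 shift=21
  byte[7]=0x76 cont=0 payload=0x76=118: acc |= 118<<21 -> acc=247877144 shift=28 [end]
Varint 4: bytes[4:8] = 98 9C 99 76 -> value 247877144 (4 byte(s))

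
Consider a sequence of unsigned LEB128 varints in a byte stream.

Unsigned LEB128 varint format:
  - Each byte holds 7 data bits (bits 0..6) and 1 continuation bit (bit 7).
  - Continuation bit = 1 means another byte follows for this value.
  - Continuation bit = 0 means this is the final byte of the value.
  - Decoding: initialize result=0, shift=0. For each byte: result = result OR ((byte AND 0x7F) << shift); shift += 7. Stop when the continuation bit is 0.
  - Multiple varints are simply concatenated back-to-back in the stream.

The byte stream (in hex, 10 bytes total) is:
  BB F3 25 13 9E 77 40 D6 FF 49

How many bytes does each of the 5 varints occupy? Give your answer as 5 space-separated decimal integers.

Answer: 3 1 2 1 3

Derivation:
  byte[0]=0xBB cont=1 payload=0x3B=59: acc |= 59<<0 -> acc=59 shift=7
  byte[1]=0xF3 cont=1 payload=0x73=115: acc |= 115<<7 -> acc=14779 shift=14
  byte[2]=0x25 cont=0 payload=0x25=37: acc |= 37<<14 -> acc=620987 shift=21 [end]
Varint 1: bytes[0:3] = BB F3 25 -> value 620987 (3 byte(s))
  byte[3]=0x13 cont=0 payload=0x13=19: acc |= 19<<0 -> acc=19 shift=7 [end]
Varint 2: bytes[3:4] = 13 -> value 19 (1 byte(s))
  byte[4]=0x9E cont=1 payload=0x1E=30: acc |= 30<<0 -> acc=30 shift=7
  byte[5]=0x77 cont=0 payload=0x77=119: acc |= 119<<7 -> acc=15262 shift=14 [end]
Varint 3: bytes[4:6] = 9E 77 -> value 15262 (2 byte(s))
  byte[6]=0x40 cont=0 payload=0x40=64: acc |= 64<<0 -> acc=64 shift=7 [end]
Varint 4: bytes[6:7] = 40 -> value 64 (1 byte(s))
  byte[7]=0xD6 cont=1 payload=0x56=86: acc |= 86<<0 -> acc=86 shift=7
  byte[8]=0xFF cont=1 payload=0x7F=127: acc |= 127<<7 -> acc=16342 shift=14
  byte[9]=0x49 cont=0 payload=0x49=73: acc |= 73<<14 -> acc=1212374 shift=21 [end]
Varint 5: bytes[7:10] = D6 FF 49 -> value 1212374 (3 byte(s))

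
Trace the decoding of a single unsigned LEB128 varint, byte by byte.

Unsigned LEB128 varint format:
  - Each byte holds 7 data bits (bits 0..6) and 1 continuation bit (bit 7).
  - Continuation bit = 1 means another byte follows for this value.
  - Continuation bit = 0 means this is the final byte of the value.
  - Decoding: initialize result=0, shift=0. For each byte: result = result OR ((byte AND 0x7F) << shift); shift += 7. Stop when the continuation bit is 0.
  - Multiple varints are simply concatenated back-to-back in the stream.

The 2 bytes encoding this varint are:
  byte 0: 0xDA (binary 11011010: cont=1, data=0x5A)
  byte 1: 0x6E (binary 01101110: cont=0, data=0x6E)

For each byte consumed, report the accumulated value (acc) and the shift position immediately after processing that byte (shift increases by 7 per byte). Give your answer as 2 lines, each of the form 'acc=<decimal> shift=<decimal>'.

byte 0=0xDA: payload=0x5A=90, contrib = 90<<0 = 90; acc -> 90, shift -> 7
byte 1=0x6E: payload=0x6E=110, contrib = 110<<7 = 14080; acc -> 14170, shift -> 14

Answer: acc=90 shift=7
acc=14170 shift=14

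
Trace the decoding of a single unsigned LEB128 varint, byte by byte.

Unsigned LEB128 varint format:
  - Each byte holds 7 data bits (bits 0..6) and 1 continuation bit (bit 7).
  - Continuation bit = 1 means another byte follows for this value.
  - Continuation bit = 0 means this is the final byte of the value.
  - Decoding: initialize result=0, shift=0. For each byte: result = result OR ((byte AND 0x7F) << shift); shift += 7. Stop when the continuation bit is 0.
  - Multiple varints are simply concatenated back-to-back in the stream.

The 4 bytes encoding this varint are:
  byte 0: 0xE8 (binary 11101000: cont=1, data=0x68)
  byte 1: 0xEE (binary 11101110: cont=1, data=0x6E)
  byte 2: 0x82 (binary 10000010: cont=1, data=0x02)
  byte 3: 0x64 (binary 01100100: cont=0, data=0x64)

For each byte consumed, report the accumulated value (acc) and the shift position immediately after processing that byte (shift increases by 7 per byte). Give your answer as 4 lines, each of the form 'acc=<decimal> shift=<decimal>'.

byte 0=0xE8: payload=0x68=104, contrib = 104<<0 = 104; acc -> 104, shift -> 7
byte 1=0xEE: payload=0x6E=110, contrib = 110<<7 = 14080; acc -> 14184, shift -> 14
byte 2=0x82: payload=0x02=2, contrib = 2<<14 = 32768; acc -> 46952, shift -> 21
byte 3=0x64: payload=0x64=100, contrib = 100<<21 = 209715200; acc -> 209762152, shift -> 28

Answer: acc=104 shift=7
acc=14184 shift=14
acc=46952 shift=21
acc=209762152 shift=28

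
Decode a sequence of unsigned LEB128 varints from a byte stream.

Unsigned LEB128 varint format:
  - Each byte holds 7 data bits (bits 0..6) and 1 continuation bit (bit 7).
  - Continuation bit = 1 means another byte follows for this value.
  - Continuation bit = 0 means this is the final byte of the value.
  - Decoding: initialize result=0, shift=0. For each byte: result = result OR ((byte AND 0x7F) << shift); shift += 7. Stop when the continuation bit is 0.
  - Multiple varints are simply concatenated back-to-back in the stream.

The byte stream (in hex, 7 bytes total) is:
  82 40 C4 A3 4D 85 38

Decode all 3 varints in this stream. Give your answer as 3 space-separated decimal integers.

Answer: 8194 1266116 7173

Derivation:
  byte[0]=0x82 cont=1 payload=0x02=2: acc |= 2<<0 -> acc=2 shift=7
  byte[1]=0x40 cont=0 payload=0x40=64: acc |= 64<<7 -> acc=8194 shift=14 [end]
Varint 1: bytes[0:2] = 82 40 -> value 8194 (2 byte(s))
  byte[2]=0xC4 cont=1 payload=0x44=68: acc |= 68<<0 -> acc=68 shift=7
  byte[3]=0xA3 cont=1 payload=0x23=35: acc |= 35<<7 -> acc=4548 shift=14
  byte[4]=0x4D cont=0 payload=0x4D=77: acc |= 77<<14 -> acc=1266116 shift=21 [end]
Varint 2: bytes[2:5] = C4 A3 4D -> value 1266116 (3 byte(s))
  byte[5]=0x85 cont=1 payload=0x05=5: acc |= 5<<0 -> acc=5 shift=7
  byte[6]=0x38 cont=0 payload=0x38=56: acc |= 56<<7 -> acc=7173 shift=14 [end]
Varint 3: bytes[5:7] = 85 38 -> value 7173 (2 byte(s))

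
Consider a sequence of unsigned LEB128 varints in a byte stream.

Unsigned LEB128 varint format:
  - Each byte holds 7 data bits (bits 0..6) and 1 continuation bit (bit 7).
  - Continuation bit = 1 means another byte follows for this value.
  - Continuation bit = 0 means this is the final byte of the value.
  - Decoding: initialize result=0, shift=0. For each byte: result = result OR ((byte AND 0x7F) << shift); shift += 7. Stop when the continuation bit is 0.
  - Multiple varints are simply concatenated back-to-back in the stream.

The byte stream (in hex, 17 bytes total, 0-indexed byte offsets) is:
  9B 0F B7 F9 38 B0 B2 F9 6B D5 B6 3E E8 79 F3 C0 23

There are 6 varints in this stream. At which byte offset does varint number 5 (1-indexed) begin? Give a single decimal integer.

Answer: 12

Derivation:
  byte[0]=0x9B cont=1 payload=0x1B=27: acc |= 27<<0 -> acc=27 shift=7
  byte[1]=0x0F cont=0 payload=0x0F=15: acc |= 15<<7 -> acc=1947 shift=14 [end]
Varint 1: bytes[0:2] = 9B 0F -> value 1947 (2 byte(s))
  byte[2]=0xB7 cont=1 payload=0x37=55: acc |= 55<<0 -> acc=55 shift=7
  byte[3]=0xF9 cont=1 payload=0x79=121: acc |= 121<<7 -> acc=15543 shift=14
  byte[4]=0x38 cont=0 payload=0x38=56: acc |= 56<<14 -> acc=933047 shift=21 [end]
Varint 2: bytes[2:5] = B7 F9 38 -> value 933047 (3 byte(s))
  byte[5]=0xB0 cont=1 payload=0x30=48: acc |= 48<<0 -> acc=48 shift=7
  byte[6]=0xB2 cont=1 payload=0x32=50: acc |= 50<<7 -> acc=6448 shift=14
  byte[7]=0xF9 cont=1 payload=0x79=121: acc |= 121<<14 -> acc=1988912 shift=21
  byte[8]=0x6B cont=0 payload=0x6B=107: acc |= 107<<21 -> acc=226384176 shift=28 [end]
Varint 3: bytes[5:9] = B0 B2 F9 6B -> value 226384176 (4 byte(s))
  byte[9]=0xD5 cont=1 payload=0x55=85: acc |= 85<<0 -> acc=85 shift=7
  byte[10]=0xB6 cont=1 payload=0x36=54: acc |= 54<<7 -> acc=6997 shift=14
  byte[11]=0x3E cont=0 payload=0x3E=62: acc |= 62<<14 -> acc=1022805 shift=21 [end]
Varint 4: bytes[9:12] = D5 B6 3E -> value 1022805 (3 byte(s))
  byte[12]=0xE8 cont=1 payload=0x68=104: acc |= 104<<0 -> acc=104 shift=7
  byte[13]=0x79 cont=0 payload=0x79=121: acc |= 121<<7 -> acc=15592 shift=14 [end]
Varint 5: bytes[12:14] = E8 79 -> value 15592 (2 byte(s))
  byte[14]=0xF3 cont=1 payload=0x73=115: acc |= 115<<0 -> acc=115 shift=7
  byte[15]=0xC0 cont=1 payload=0x40=64: acc |= 64<<7 -> acc=8307 shift=14
  byte[16]=0x23 cont=0 payload=0x23=35: acc |= 35<<14 -> acc=581747 shift=21 [end]
Varint 6: bytes[14:17] = F3 C0 23 -> value 581747 (3 byte(s))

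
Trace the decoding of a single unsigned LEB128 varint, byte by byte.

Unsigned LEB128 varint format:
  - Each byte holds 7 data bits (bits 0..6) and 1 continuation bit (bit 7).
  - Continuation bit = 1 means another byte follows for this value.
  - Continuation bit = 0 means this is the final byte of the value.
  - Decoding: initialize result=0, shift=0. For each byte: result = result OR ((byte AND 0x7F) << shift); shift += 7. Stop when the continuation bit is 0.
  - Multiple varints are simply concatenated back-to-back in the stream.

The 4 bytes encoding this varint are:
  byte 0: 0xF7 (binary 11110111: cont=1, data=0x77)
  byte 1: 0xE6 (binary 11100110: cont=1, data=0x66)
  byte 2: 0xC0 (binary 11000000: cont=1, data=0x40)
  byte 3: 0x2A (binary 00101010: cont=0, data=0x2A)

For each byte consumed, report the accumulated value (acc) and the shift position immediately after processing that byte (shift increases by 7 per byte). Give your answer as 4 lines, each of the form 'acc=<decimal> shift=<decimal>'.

Answer: acc=119 shift=7
acc=13175 shift=14
acc=1061751 shift=21
acc=89142135 shift=28

Derivation:
byte 0=0xF7: payload=0x77=119, contrib = 119<<0 = 119; acc -> 119, shift -> 7
byte 1=0xE6: payload=0x66=102, contrib = 102<<7 = 13056; acc -> 13175, shift -> 14
byte 2=0xC0: payload=0x40=64, contrib = 64<<14 = 1048576; acc -> 1061751, shift -> 21
byte 3=0x2A: payload=0x2A=42, contrib = 42<<21 = 88080384; acc -> 89142135, shift -> 28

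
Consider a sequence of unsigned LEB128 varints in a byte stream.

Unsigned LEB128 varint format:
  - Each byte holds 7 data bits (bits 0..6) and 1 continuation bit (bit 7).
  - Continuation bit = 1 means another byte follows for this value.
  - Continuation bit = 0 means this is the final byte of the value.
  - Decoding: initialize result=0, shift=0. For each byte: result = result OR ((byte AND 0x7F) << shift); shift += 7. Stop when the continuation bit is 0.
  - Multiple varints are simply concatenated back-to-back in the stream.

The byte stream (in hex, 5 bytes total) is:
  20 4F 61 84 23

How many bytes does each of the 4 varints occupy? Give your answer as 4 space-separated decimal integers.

Answer: 1 1 1 2

Derivation:
  byte[0]=0x20 cont=0 payload=0x20=32: acc |= 32<<0 -> acc=32 shift=7 [end]
Varint 1: bytes[0:1] = 20 -> value 32 (1 byte(s))
  byte[1]=0x4F cont=0 payload=0x4F=79: acc |= 79<<0 -> acc=79 shift=7 [end]
Varint 2: bytes[1:2] = 4F -> value 79 (1 byte(s))
  byte[2]=0x61 cont=0 payload=0x61=97: acc |= 97<<0 -> acc=97 shift=7 [end]
Varint 3: bytes[2:3] = 61 -> value 97 (1 byte(s))
  byte[3]=0x84 cont=1 payload=0x04=4: acc |= 4<<0 -> acc=4 shift=7
  byte[4]=0x23 cont=0 payload=0x23=35: acc |= 35<<7 -> acc=4484 shift=14 [end]
Varint 4: bytes[3:5] = 84 23 -> value 4484 (2 byte(s))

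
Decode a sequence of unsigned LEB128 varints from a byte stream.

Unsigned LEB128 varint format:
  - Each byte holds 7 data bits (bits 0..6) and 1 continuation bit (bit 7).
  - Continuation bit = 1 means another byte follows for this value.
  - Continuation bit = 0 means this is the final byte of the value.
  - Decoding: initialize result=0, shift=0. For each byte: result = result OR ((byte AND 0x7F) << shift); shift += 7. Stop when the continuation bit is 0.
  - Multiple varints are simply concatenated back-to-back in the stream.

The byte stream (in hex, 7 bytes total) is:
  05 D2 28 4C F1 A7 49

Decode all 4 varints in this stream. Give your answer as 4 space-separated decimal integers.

  byte[0]=0x05 cont=0 payload=0x05=5: acc |= 5<<0 -> acc=5 shift=7 [end]
Varint 1: bytes[0:1] = 05 -> value 5 (1 byte(s))
  byte[1]=0xD2 cont=1 payload=0x52=82: acc |= 82<<0 -> acc=82 shift=7
  byte[2]=0x28 cont=0 payload=0x28=40: acc |= 40<<7 -> acc=5202 shift=14 [end]
Varint 2: bytes[1:3] = D2 28 -> value 5202 (2 byte(s))
  byte[3]=0x4C cont=0 payload=0x4C=76: acc |= 76<<0 -> acc=76 shift=7 [end]
Varint 3: bytes[3:4] = 4C -> value 76 (1 byte(s))
  byte[4]=0xF1 cont=1 payload=0x71=113: acc |= 113<<0 -> acc=113 shift=7
  byte[5]=0xA7 cont=1 payload=0x27=39: acc |= 39<<7 -> acc=5105 shift=14
  byte[6]=0x49 cont=0 payload=0x49=73: acc |= 73<<14 -> acc=1201137 shift=21 [end]
Varint 4: bytes[4:7] = F1 A7 49 -> value 1201137 (3 byte(s))

Answer: 5 5202 76 1201137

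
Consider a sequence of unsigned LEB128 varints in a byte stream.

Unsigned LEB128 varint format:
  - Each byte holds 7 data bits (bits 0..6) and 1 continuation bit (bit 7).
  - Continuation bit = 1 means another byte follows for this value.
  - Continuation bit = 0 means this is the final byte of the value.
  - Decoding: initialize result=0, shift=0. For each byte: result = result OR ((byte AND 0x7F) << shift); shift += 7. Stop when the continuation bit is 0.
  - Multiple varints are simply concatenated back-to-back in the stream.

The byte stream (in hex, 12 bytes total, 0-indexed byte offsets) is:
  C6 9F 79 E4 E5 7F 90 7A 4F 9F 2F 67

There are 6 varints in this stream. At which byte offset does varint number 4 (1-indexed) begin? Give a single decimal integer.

  byte[0]=0xC6 cont=1 payload=0x46=70: acc |= 70<<0 -> acc=70 shift=7
  byte[1]=0x9F cont=1 payload=0x1F=31: acc |= 31<<7 -> acc=4038 shift=14
  byte[2]=0x79 cont=0 payload=0x79=121: acc |= 121<<14 -> acc=1986502 shift=21 [end]
Varint 1: bytes[0:3] = C6 9F 79 -> value 1986502 (3 byte(s))
  byte[3]=0xE4 cont=1 payload=0x64=100: acc |= 100<<0 -> acc=100 shift=7
  byte[4]=0xE5 cont=1 payload=0x65=101: acc |= 101<<7 -> acc=13028 shift=14
  byte[5]=0x7F cont=0 payload=0x7F=127: acc |= 127<<14 -> acc=2093796 shift=21 [end]
Varint 2: bytes[3:6] = E4 E5 7F -> value 2093796 (3 byte(s))
  byte[6]=0x90 cont=1 payload=0x10=16: acc |= 16<<0 -> acc=16 shift=7
  byte[7]=0x7A cont=0 payload=0x7A=122: acc |= 122<<7 -> acc=15632 shift=14 [end]
Varint 3: bytes[6:8] = 90 7A -> value 15632 (2 byte(s))
  byte[8]=0x4F cont=0 payload=0x4F=79: acc |= 79<<0 -> acc=79 shift=7 [end]
Varint 4: bytes[8:9] = 4F -> value 79 (1 byte(s))
  byte[9]=0x9F cont=1 payload=0x1F=31: acc |= 31<<0 -> acc=31 shift=7
  byte[10]=0x2F cont=0 payload=0x2F=47: acc |= 47<<7 -> acc=6047 shift=14 [end]
Varint 5: bytes[9:11] = 9F 2F -> value 6047 (2 byte(s))
  byte[11]=0x67 cont=0 payload=0x67=103: acc |= 103<<0 -> acc=103 shift=7 [end]
Varint 6: bytes[11:12] = 67 -> value 103 (1 byte(s))

Answer: 8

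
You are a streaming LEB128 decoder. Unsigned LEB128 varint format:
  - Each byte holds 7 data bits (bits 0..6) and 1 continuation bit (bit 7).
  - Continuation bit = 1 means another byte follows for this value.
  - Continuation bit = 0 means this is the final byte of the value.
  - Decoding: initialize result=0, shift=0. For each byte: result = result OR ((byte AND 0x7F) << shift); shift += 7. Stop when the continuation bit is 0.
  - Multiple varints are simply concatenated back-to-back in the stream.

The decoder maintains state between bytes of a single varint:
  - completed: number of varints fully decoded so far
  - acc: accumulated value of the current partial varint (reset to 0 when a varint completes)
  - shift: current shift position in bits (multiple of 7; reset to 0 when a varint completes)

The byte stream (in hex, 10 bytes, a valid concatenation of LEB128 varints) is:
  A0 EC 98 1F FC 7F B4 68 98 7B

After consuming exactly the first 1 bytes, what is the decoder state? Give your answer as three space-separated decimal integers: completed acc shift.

byte[0]=0xA0 cont=1 payload=0x20: acc |= 32<<0 -> completed=0 acc=32 shift=7

Answer: 0 32 7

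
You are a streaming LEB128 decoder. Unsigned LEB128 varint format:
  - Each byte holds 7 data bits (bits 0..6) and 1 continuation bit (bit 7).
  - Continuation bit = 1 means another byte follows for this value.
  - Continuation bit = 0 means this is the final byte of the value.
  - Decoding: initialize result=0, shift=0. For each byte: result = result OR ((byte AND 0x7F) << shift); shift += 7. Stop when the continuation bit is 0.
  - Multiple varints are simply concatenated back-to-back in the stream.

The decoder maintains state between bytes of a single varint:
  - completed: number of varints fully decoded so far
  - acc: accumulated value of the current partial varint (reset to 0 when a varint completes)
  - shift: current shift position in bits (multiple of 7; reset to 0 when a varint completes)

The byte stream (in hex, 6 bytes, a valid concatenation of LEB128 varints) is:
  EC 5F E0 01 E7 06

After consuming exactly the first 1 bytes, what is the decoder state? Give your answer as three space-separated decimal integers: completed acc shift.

byte[0]=0xEC cont=1 payload=0x6C: acc |= 108<<0 -> completed=0 acc=108 shift=7

Answer: 0 108 7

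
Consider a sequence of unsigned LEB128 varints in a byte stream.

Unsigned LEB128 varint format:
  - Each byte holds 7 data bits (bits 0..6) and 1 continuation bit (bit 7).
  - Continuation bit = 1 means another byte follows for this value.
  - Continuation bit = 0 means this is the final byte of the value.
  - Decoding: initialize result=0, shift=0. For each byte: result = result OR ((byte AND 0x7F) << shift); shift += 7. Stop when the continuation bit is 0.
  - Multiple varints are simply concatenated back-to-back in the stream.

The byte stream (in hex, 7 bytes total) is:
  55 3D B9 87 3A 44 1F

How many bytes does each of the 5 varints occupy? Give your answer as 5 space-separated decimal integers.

  byte[0]=0x55 cont=0 payload=0x55=85: acc |= 85<<0 -> acc=85 shift=7 [end]
Varint 1: bytes[0:1] = 55 -> value 85 (1 byte(s))
  byte[1]=0x3D cont=0 payload=0x3D=61: acc |= 61<<0 -> acc=61 shift=7 [end]
Varint 2: bytes[1:2] = 3D -> value 61 (1 byte(s))
  byte[2]=0xB9 cont=1 payload=0x39=57: acc |= 57<<0 -> acc=57 shift=7
  byte[3]=0x87 cont=1 payload=0x07=7: acc |= 7<<7 -> acc=953 shift=14
  byte[4]=0x3A cont=0 payload=0x3A=58: acc |= 58<<14 -> acc=951225 shift=21 [end]
Varint 3: bytes[2:5] = B9 87 3A -> value 951225 (3 byte(s))
  byte[5]=0x44 cont=0 payload=0x44=68: acc |= 68<<0 -> acc=68 shift=7 [end]
Varint 4: bytes[5:6] = 44 -> value 68 (1 byte(s))
  byte[6]=0x1F cont=0 payload=0x1F=31: acc |= 31<<0 -> acc=31 shift=7 [end]
Varint 5: bytes[6:7] = 1F -> value 31 (1 byte(s))

Answer: 1 1 3 1 1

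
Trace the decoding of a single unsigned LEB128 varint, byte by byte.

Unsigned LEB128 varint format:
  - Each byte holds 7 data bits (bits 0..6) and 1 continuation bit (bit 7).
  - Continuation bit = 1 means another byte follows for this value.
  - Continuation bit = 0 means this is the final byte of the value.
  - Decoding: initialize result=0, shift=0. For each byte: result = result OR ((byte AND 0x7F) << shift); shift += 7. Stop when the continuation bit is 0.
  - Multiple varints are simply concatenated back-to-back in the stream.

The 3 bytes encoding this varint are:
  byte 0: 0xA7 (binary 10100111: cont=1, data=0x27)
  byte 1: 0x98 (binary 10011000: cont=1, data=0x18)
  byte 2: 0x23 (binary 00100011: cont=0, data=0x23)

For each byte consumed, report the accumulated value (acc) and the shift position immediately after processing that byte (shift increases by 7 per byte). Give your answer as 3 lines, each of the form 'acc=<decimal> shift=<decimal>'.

Answer: acc=39 shift=7
acc=3111 shift=14
acc=576551 shift=21

Derivation:
byte 0=0xA7: payload=0x27=39, contrib = 39<<0 = 39; acc -> 39, shift -> 7
byte 1=0x98: payload=0x18=24, contrib = 24<<7 = 3072; acc -> 3111, shift -> 14
byte 2=0x23: payload=0x23=35, contrib = 35<<14 = 573440; acc -> 576551, shift -> 21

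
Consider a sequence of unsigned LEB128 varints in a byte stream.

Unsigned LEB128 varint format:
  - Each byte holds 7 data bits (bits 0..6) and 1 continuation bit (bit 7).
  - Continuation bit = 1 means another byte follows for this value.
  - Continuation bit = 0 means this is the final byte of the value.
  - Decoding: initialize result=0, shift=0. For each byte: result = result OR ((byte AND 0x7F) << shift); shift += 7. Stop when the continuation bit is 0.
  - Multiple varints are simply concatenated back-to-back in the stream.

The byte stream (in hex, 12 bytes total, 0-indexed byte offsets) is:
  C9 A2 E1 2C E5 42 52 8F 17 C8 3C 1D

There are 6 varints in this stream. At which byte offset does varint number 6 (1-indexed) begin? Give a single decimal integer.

Answer: 11

Derivation:
  byte[0]=0xC9 cont=1 payload=0x49=73: acc |= 73<<0 -> acc=73 shift=7
  byte[1]=0xA2 cont=1 payload=0x22=34: acc |= 34<<7 -> acc=4425 shift=14
  byte[2]=0xE1 cont=1 payload=0x61=97: acc |= 97<<14 -> acc=1593673 shift=21
  byte[3]=0x2C cont=0 payload=0x2C=44: acc |= 44<<21 -> acc=93868361 shift=28 [end]
Varint 1: bytes[0:4] = C9 A2 E1 2C -> value 93868361 (4 byte(s))
  byte[4]=0xE5 cont=1 payload=0x65=101: acc |= 101<<0 -> acc=101 shift=7
  byte[5]=0x42 cont=0 payload=0x42=66: acc |= 66<<7 -> acc=8549 shift=14 [end]
Varint 2: bytes[4:6] = E5 42 -> value 8549 (2 byte(s))
  byte[6]=0x52 cont=0 payload=0x52=82: acc |= 82<<0 -> acc=82 shift=7 [end]
Varint 3: bytes[6:7] = 52 -> value 82 (1 byte(s))
  byte[7]=0x8F cont=1 payload=0x0F=15: acc |= 15<<0 -> acc=15 shift=7
  byte[8]=0x17 cont=0 payload=0x17=23: acc |= 23<<7 -> acc=2959 shift=14 [end]
Varint 4: bytes[7:9] = 8F 17 -> value 2959 (2 byte(s))
  byte[9]=0xC8 cont=1 payload=0x48=72: acc |= 72<<0 -> acc=72 shift=7
  byte[10]=0x3C cont=0 payload=0x3C=60: acc |= 60<<7 -> acc=7752 shift=14 [end]
Varint 5: bytes[9:11] = C8 3C -> value 7752 (2 byte(s))
  byte[11]=0x1D cont=0 payload=0x1D=29: acc |= 29<<0 -> acc=29 shift=7 [end]
Varint 6: bytes[11:12] = 1D -> value 29 (1 byte(s))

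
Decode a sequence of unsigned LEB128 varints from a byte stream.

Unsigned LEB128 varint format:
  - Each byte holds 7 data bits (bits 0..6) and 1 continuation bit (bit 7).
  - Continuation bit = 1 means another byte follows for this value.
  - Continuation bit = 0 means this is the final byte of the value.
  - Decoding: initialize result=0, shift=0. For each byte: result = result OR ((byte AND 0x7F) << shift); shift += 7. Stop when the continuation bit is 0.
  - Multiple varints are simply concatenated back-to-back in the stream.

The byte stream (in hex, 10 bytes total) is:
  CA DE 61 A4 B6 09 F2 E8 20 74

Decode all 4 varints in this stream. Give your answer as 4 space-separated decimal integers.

Answer: 1601354 154404 537714 116

Derivation:
  byte[0]=0xCA cont=1 payload=0x4A=74: acc |= 74<<0 -> acc=74 shift=7
  byte[1]=0xDE cont=1 payload=0x5E=94: acc |= 94<<7 -> acc=12106 shift=14
  byte[2]=0x61 cont=0 payload=0x61=97: acc |= 97<<14 -> acc=1601354 shift=21 [end]
Varint 1: bytes[0:3] = CA DE 61 -> value 1601354 (3 byte(s))
  byte[3]=0xA4 cont=1 payload=0x24=36: acc |= 36<<0 -> acc=36 shift=7
  byte[4]=0xB6 cont=1 payload=0x36=54: acc |= 54<<7 -> acc=6948 shift=14
  byte[5]=0x09 cont=0 payload=0x09=9: acc |= 9<<14 -> acc=154404 shift=21 [end]
Varint 2: bytes[3:6] = A4 B6 09 -> value 154404 (3 byte(s))
  byte[6]=0xF2 cont=1 payload=0x72=114: acc |= 114<<0 -> acc=114 shift=7
  byte[7]=0xE8 cont=1 payload=0x68=104: acc |= 104<<7 -> acc=13426 shift=14
  byte[8]=0x20 cont=0 payload=0x20=32: acc |= 32<<14 -> acc=537714 shift=21 [end]
Varint 3: bytes[6:9] = F2 E8 20 -> value 537714 (3 byte(s))
  byte[9]=0x74 cont=0 payload=0x74=116: acc |= 116<<0 -> acc=116 shift=7 [end]
Varint 4: bytes[9:10] = 74 -> value 116 (1 byte(s))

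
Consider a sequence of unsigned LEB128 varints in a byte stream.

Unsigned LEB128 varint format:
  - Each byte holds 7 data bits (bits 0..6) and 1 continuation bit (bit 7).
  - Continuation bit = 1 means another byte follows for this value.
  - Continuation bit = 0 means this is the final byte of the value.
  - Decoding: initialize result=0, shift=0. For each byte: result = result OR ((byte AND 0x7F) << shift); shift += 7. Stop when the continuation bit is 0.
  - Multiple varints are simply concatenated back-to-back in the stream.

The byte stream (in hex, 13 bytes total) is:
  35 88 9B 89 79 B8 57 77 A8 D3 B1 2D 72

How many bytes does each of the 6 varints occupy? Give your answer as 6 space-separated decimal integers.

Answer: 1 4 2 1 4 1

Derivation:
  byte[0]=0x35 cont=0 payload=0x35=53: acc |= 53<<0 -> acc=53 shift=7 [end]
Varint 1: bytes[0:1] = 35 -> value 53 (1 byte(s))
  byte[1]=0x88 cont=1 payload=0x08=8: acc |= 8<<0 -> acc=8 shift=7
  byte[2]=0x9B cont=1 payload=0x1B=27: acc |= 27<<7 -> acc=3464 shift=14
  byte[3]=0x89 cont=1 payload=0x09=9: acc |= 9<<14 -> acc=150920 shift=21
  byte[4]=0x79 cont=0 payload=0x79=121: acc |= 121<<21 -> acc=253906312 shift=28 [end]
Varint 2: bytes[1:5] = 88 9B 89 79 -> value 253906312 (4 byte(s))
  byte[5]=0xB8 cont=1 payload=0x38=56: acc |= 56<<0 -> acc=56 shift=7
  byte[6]=0x57 cont=0 payload=0x57=87: acc |= 87<<7 -> acc=11192 shift=14 [end]
Varint 3: bytes[5:7] = B8 57 -> value 11192 (2 byte(s))
  byte[7]=0x77 cont=0 payload=0x77=119: acc |= 119<<0 -> acc=119 shift=7 [end]
Varint 4: bytes[7:8] = 77 -> value 119 (1 byte(s))
  byte[8]=0xA8 cont=1 payload=0x28=40: acc |= 40<<0 -> acc=40 shift=7
  byte[9]=0xD3 cont=1 payload=0x53=83: acc |= 83<<7 -> acc=10664 shift=14
  byte[10]=0xB1 cont=1 payload=0x31=49: acc |= 49<<14 -> acc=813480 shift=21
  byte[11]=0x2D cont=0 payload=0x2D=45: acc |= 45<<21 -> acc=95185320 shift=28 [end]
Varint 5: bytes[8:12] = A8 D3 B1 2D -> value 95185320 (4 byte(s))
  byte[12]=0x72 cont=0 payload=0x72=114: acc |= 114<<0 -> acc=114 shift=7 [end]
Varint 6: bytes[12:13] = 72 -> value 114 (1 byte(s))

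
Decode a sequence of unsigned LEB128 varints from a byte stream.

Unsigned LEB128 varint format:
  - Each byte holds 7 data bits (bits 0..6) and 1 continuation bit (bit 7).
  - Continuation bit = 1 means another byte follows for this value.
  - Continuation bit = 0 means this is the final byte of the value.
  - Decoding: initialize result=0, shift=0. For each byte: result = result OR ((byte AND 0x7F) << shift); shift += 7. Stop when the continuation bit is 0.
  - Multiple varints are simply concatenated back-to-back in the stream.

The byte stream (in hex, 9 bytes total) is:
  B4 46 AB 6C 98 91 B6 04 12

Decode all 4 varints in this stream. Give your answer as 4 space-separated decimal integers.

  byte[0]=0xB4 cont=1 payload=0x34=52: acc |= 52<<0 -> acc=52 shift=7
  byte[1]=0x46 cont=0 payload=0x46=70: acc |= 70<<7 -> acc=9012 shift=14 [end]
Varint 1: bytes[0:2] = B4 46 -> value 9012 (2 byte(s))
  byte[2]=0xAB cont=1 payload=0x2B=43: acc |= 43<<0 -> acc=43 shift=7
  byte[3]=0x6C cont=0 payload=0x6C=108: acc |= 108<<7 -> acc=13867 shift=14 [end]
Varint 2: bytes[2:4] = AB 6C -> value 13867 (2 byte(s))
  byte[4]=0x98 cont=1 payload=0x18=24: acc |= 24<<0 -> acc=24 shift=7
  byte[5]=0x91 cont=1 payload=0x11=17: acc |= 17<<7 -> acc=2200 shift=14
  byte[6]=0xB6 cont=1 payload=0x36=54: acc |= 54<<14 -> acc=886936 shift=21
  byte[7]=0x04 cont=0 payload=0x04=4: acc |= 4<<21 -> acc=9275544 shift=28 [end]
Varint 3: bytes[4:8] = 98 91 B6 04 -> value 9275544 (4 byte(s))
  byte[8]=0x12 cont=0 payload=0x12=18: acc |= 18<<0 -> acc=18 shift=7 [end]
Varint 4: bytes[8:9] = 12 -> value 18 (1 byte(s))

Answer: 9012 13867 9275544 18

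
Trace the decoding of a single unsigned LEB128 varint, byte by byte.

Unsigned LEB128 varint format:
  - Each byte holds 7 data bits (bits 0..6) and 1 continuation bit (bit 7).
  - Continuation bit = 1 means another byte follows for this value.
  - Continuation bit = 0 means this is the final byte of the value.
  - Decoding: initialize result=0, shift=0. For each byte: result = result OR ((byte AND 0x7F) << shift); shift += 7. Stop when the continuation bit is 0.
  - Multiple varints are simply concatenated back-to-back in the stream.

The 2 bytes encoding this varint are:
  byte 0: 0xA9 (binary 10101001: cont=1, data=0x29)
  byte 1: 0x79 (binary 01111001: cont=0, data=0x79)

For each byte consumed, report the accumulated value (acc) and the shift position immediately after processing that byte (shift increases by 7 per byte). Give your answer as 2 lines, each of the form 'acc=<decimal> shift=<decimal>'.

byte 0=0xA9: payload=0x29=41, contrib = 41<<0 = 41; acc -> 41, shift -> 7
byte 1=0x79: payload=0x79=121, contrib = 121<<7 = 15488; acc -> 15529, shift -> 14

Answer: acc=41 shift=7
acc=15529 shift=14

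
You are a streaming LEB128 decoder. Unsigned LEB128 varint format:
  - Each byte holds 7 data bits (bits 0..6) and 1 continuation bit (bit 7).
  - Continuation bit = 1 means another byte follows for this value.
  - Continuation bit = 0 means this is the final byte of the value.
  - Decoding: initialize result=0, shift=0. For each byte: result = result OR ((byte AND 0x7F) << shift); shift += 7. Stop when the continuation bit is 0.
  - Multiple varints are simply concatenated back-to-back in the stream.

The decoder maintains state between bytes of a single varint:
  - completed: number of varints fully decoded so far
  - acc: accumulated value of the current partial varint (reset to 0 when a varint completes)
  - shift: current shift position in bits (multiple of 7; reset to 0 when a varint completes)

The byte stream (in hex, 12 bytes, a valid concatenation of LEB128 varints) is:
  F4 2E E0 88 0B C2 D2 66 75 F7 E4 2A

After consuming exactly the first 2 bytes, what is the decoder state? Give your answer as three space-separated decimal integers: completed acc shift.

Answer: 1 0 0

Derivation:
byte[0]=0xF4 cont=1 payload=0x74: acc |= 116<<0 -> completed=0 acc=116 shift=7
byte[1]=0x2E cont=0 payload=0x2E: varint #1 complete (value=6004); reset -> completed=1 acc=0 shift=0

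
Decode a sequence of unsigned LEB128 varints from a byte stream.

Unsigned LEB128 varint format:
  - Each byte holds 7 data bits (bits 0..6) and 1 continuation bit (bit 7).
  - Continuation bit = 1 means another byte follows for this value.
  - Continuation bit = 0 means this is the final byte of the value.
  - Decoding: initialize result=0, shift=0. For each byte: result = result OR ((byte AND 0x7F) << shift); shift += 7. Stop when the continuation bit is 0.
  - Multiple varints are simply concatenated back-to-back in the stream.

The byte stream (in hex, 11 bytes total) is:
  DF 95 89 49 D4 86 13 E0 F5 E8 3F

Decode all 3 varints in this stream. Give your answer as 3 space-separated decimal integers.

  byte[0]=0xDF cont=1 payload=0x5F=95: acc |= 95<<0 -> acc=95 shift=7
  byte[1]=0x95 cont=1 payload=0x15=21: acc |= 21<<7 -> acc=2783 shift=14
  byte[2]=0x89 cont=1 payload=0x09=9: acc |= 9<<14 -> acc=150239 shift=21
  byte[3]=0x49 cont=0 payload=0x49=73: acc |= 73<<21 -> acc=153242335 shift=28 [end]
Varint 1: bytes[0:4] = DF 95 89 49 -> value 153242335 (4 byte(s))
  byte[4]=0xD4 cont=1 payload=0x54=84: acc |= 84<<0 -> acc=84 shift=7
  byte[5]=0x86 cont=1 payload=0x06=6: acc |= 6<<7 -> acc=852 shift=14
  byte[6]=0x13 cont=0 payload=0x13=19: acc |= 19<<14 -> acc=312148 shift=21 [end]
Varint 2: bytes[4:7] = D4 86 13 -> value 312148 (3 byte(s))
  byte[7]=0xE0 cont=1 payload=0x60=96: acc |= 96<<0 -> acc=96 shift=7
  byte[8]=0xF5 cont=1 payload=0x75=117: acc |= 117<<7 -> acc=15072 shift=14
  byte[9]=0xE8 cont=1 payload=0x68=104: acc |= 104<<14 -> acc=1719008 shift=21
  byte[10]=0x3F cont=0 payload=0x3F=63: acc |= 63<<21 -> acc=133839584 shift=28 [end]
Varint 3: bytes[7:11] = E0 F5 E8 3F -> value 133839584 (4 byte(s))

Answer: 153242335 312148 133839584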